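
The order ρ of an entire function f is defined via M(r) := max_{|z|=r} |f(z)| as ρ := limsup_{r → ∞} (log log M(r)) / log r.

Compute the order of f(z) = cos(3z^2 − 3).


Write cos(w) = (e^{iw} ± e^{−iw})/(2 or 2i), so |cos(w)| ≤ e^{|w|}. With w = 3z^2 − 3, |w| ≤ 3r^2 + 3 on |z|=r, giving M(r) ≤ e^{3r^2 + 3} and ρ ≤ 2. For the lower bound, choose z on |z|=r with 3z^2 purely imaginary of modulus 3r^2; then |cos(3z^2 − 3)| grows like e^{3r^2}/2, so ρ ≥ 2. Hence ρ = 2.
Therefore ρ = 2.

Order ρ = 2.


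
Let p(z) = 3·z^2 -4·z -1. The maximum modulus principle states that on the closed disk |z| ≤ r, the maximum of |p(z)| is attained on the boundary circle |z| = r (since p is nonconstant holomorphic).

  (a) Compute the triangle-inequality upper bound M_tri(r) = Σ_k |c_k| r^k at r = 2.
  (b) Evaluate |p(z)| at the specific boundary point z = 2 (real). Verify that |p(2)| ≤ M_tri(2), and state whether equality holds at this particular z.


Coefficients: c_0 = -1, c_1 = -4, c_2 = 3. Radius r = 2.
Part (a). Triangle bound: M_tri(r) = Σ_k |c_k| r^k
  = |-1|·2^0 + |-4|·2^1 + |3|·2^2
  = 1 + 8 + 12 = 21.
This bounds M(r) := max_{|z|=r} |p(z)| from above; equality holds iff all terms c_k z^k can be made to align in phase at a single z on |z|=r.
Part (b). At z = 2 (real, on the circle |z| = r):
  p(2) = (-1)·2^0 + (-4)·2^1 + (3)·2^2 = 3.
  |p(2)| = 3.
Check: |p(2)| = 3 ≤ 21 = M_tri(2). ✓ Equality does not hold at z = 2 (the coefficients have mixed signs, so the terms do not all align in phase there).

M_tri(2) = 21; |p(2)| = 3; equality at z=2: no.


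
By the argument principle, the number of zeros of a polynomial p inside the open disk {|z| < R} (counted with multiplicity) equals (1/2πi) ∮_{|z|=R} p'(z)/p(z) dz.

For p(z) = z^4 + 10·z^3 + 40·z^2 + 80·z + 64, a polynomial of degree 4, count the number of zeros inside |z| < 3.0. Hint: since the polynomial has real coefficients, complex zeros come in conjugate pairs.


The zeros of p are: -4, -2, (-2 + 2i), (-2 - 2i).
Their magnitudes are: 4, 2, 2.828, 2.828.
Zeros with |z| < R = 3.0: -2, (-2 + 2i), (-2 - 2i).
Count = 3.
By the argument principle, (1/2πi) ∮_{|z|=R} p'(z)/p(z) dz equals exactly this count.

Number of zeros inside |z| < 3.0: 3.


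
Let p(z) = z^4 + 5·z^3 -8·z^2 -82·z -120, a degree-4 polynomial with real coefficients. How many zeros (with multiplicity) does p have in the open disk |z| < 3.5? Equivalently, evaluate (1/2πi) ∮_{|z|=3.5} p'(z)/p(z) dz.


The zeros of p are: 4, -3, (-3 + 1i), (-3 - 1i).
Their magnitudes are: 4, 3, 3.162, 3.162.
Zeros with |z| < R = 3.5: -3, (-3 + 1i), (-3 - 1i).
Count = 3.
By the argument principle, (1/2πi) ∮_{|z|=R} p'(z)/p(z) dz equals exactly this count.

Number of zeros inside |z| < 3.5: 3.


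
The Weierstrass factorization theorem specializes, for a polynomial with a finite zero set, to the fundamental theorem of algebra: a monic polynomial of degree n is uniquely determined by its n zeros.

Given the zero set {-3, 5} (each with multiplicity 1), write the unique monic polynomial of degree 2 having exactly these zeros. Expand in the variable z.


The polynomial is p(z) = ∏_{α ∈ S} (z − α), where S = {-3, 5}.
Expanding the product yields: p(z) = z^2 -2·z -15.
The resulting polynomial has degree 2 and real coefficients as required.

p(z) = z^2 -2·z -15.


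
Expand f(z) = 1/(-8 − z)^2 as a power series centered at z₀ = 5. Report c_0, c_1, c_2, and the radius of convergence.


Let w = z − z₀, so z = z₀ + w.
Then -8 − z = -8 − (z₀ + w) = (-8 − z₀) − w = -13 − w.
f(z) = 1/(-13 − w)^2 = (1/(-13)^2) · (1 − w/(-13))^{−2}.
By the binomial series (1−u)^{−2} = Σ_{n≥0} C(n+1, 1) u^n for |u|<1, with u = w/(-13):
  c_n = C(n+1, 1) / (-13)^(n+2).
  c_0 = 1/(-13)^2 = 1/169.
  c_1 = 2/(-13)^3 = -2/2197.
  c_2 = 3/(-13)^4 = 3/28561.
The series is valid for |w/d| < 1, i.e. |z − z₀| < |d|.
Radius of convergence: R = |-8 − z₀| = |-13| = 13 (distance from z₀ to the singularity z = -8).

c_0 = 1/169, c_1 = -2/2197, c_2 = 3/28561; R = 13.


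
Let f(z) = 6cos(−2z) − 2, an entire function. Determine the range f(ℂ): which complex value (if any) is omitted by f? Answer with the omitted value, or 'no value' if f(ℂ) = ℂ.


Little Picard bounds the complement of f(ℂ) to at most one point.
cos is entire and surjective onto ℂ: for every w ∈ ℂ, cos(ζ) = w has a solution ζ ∈ ℂ (e.g., via the complex inverse arccos). With ζ = −2z this gives z = ζ/(-2). Then 6·cos(−2z) takes every value in 6·ℂ = ℂ, and adding -2 is a bijection of ℂ. So f is surjective and omits no value. (Note: only on the real line is cos bounded by [−1, 1].)

Omitted value: no value.


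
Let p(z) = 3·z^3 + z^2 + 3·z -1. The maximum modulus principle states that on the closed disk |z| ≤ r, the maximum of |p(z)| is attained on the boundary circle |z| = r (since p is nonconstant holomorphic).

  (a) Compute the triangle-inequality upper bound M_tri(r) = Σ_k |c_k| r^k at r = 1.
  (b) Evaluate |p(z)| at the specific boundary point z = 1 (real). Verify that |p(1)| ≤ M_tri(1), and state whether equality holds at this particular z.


Coefficients: c_0 = -1, c_1 = 3, c_2 = 1, c_3 = 3. Radius r = 1.
Part (a). Triangle bound: M_tri(r) = Σ_k |c_k| r^k
  = |-1|·1^0 + |3|·1^1 + |1|·1^2 + |3|·1^3
  = 1 + 3 + 1 + 3 = 8.
This bounds M(r) := max_{|z|=r} |p(z)| from above; equality holds iff all terms c_k z^k can be made to align in phase at a single z on |z|=r.
Part (b). At z = 1 (real, on the circle |z| = r):
  p(1) = (-1)·1^0 + (3)·1^1 + (1)·1^2 + (3)·1^3 = 6.
  |p(1)| = 6.
Check: |p(1)| = 6 ≤ 8 = M_tri(1). ✓ Equality does not hold at z = 1 (the coefficients have mixed signs, so the terms do not all align in phase there).

M_tri(1) = 8; |p(1)| = 6; equality at z=1: no.


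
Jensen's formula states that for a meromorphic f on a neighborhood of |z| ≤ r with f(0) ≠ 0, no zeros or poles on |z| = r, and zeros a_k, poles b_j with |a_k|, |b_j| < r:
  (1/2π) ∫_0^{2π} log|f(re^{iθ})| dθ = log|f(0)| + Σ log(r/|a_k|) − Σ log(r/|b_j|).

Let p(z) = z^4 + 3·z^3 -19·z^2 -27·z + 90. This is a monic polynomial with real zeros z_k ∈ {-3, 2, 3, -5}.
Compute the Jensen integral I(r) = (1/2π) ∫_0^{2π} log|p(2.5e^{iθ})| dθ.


Zeros: -5, -3, 2, 3; r = 2.5.
Inside |z| < r: 2. Outside (|z| ≥ r): -5, -3, 3.
p(0) = 90, so log|p(0)| = log(90) = 4.4998.
Apply Jensen: I(r) = log|p(0)| + Σ_k log(r/|z_k|), summed over zeros inside |z| < r.
  log(r/|z_k|) for z_k = 2: log(2.5/2) = 0.2231
  Outside zeros (-5, -3, 3) contribute nothing to the Jensen sum.
Sum over inside zeros: 0.2231.
I(r) = log|p(0)| + (inside sum) = 4.4998 + 0.2231 = 4.7230.
Note: since some zeros are outside |z| ≤ r, the simplified n·log(r) form does NOT apply — only the inside zeros contribute.

I(r) ≈ 4.7230.


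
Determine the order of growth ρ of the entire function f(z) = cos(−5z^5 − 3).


Write cos(w) = (e^{iw} ± e^{−iw})/(2 or 2i), so |cos(w)| ≤ e^{|w|}. With w = −5z^5 − 3, |w| ≤ 5r^5 + 3 on |z|=r, giving M(r) ≤ e^{5r^5 + 3} and ρ ≤ 5. For the lower bound, choose z on |z|=r with -5z^5 purely imaginary of modulus 5r^5; then |cos(−5z^5 − 3)| grows like e^{5r^5}/2, so ρ ≥ 5. Hence ρ = 5.
Therefore ρ = 5.

Order ρ = 5.


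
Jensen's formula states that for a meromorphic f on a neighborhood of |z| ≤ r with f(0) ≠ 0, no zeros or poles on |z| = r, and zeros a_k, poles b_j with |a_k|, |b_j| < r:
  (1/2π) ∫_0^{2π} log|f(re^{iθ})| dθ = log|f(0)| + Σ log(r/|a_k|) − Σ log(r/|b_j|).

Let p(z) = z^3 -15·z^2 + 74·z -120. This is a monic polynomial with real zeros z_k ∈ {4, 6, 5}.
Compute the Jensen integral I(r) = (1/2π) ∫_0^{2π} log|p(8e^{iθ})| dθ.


Zeros: 4, 5, 6; r = 8.
Inside |z| < r: 4, 5, 6. Outside (|z| ≥ r): ∅.
p(0) = -120, so log|p(0)| = log(120) = 4.7875.
Apply Jensen: I(r) = log|p(0)| + Σ_k log(r/|z_k|), summed over zeros inside |z| < r.
  log(r/|z_k|) for z_k = 4: log(8/4) = 0.6931
  log(r/|z_k|) for z_k = 6: log(8/6) = 0.2877
  log(r/|z_k|) for z_k = 5: log(8/5) = 0.4700
Sum over inside zeros: 1.4508.
I(r) = log|p(0)| + (inside sum) = 4.7875 + 1.4508 = 6.2383.
Closed form (all zeros inside, monic): I(r) = n·log(r) = 3·log(8) = 6.2383. ✓

I(r) ≈ 6.2383.


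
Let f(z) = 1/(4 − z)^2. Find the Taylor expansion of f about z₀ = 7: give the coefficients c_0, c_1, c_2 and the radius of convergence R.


Let w = z − z₀, so z = z₀ + w.
Then 4 − z = 4 − (z₀ + w) = (4 − z₀) − w = -3 − w.
f(z) = 1/(-3 − w)^2 = (1/(-3)^2) · (1 − w/(-3))^{−2}.
By the binomial series (1−u)^{−2} = Σ_{n≥0} C(n+1, 1) u^n for |u|<1, with u = w/(-3):
  c_n = C(n+1, 1) / (-3)^(n+2).
  c_0 = 1/(-3)^2 = 1/9.
  c_1 = 2/(-3)^3 = -2/27.
  c_2 = 3/(-3)^4 = 1/27.
The series is valid for |w/d| < 1, i.e. |z − z₀| < |d|.
Radius of convergence: R = |4 − z₀| = |-3| = 3 (distance from z₀ to the singularity z = 4).

c_0 = 1/9, c_1 = -2/27, c_2 = 1/27; R = 3.


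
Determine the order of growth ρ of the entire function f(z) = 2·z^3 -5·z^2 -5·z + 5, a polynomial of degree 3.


|f(z)| ≤ Σ|c_k|·r^k = O(r^3) as r → ∞. Polynomial growth is O(e^{r^ε}) for every ε > 0 (since r^3/e^{r^ε} → 0), so ρ ≤ ε for all ε > 0, i.e. ρ = 0. Every nonconstant polynomial has order 0.
Therefore ρ = 0.

Order ρ = 0.


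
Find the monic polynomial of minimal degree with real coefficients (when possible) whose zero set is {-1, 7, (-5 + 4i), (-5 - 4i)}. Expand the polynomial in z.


The polynomial is p(z) = ∏_{α ∈ S} (z − α), where S = {-1, 7, (-5 + 4i), (-5 - 4i)}.
Expanding the product yields: p(z) = z^4 + 4·z^3 -26·z^2 -316·z -287.
Note conjugate pairs combine to real quadratics: (z − (-5+4i))(z − (-5−4i)) = z² + 10z + 41.
The resulting polynomial has degree 4 and real coefficients as required.

p(z) = z^4 + 4·z^3 -26·z^2 -316·z -287.


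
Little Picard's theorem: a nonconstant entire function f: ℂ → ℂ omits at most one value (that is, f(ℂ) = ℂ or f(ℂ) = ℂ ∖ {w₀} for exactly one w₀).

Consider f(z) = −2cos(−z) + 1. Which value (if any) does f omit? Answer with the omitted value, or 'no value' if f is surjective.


Little Picard bounds the complement of f(ℂ) to at most one point.
cos is entire and surjective onto ℂ: for every w ∈ ℂ, cos(ζ) = w has a solution ζ ∈ ℂ (e.g., via the complex inverse arccos). With ζ = −z this gives z = ζ/(-1). Then -2·cos(−z) takes every value in -2·ℂ = ℂ, and adding 1 is a bijection of ℂ. So f is surjective and omits no value. (Note: only on the real line is cos bounded by [−1, 1].)

Omitted value: no value.


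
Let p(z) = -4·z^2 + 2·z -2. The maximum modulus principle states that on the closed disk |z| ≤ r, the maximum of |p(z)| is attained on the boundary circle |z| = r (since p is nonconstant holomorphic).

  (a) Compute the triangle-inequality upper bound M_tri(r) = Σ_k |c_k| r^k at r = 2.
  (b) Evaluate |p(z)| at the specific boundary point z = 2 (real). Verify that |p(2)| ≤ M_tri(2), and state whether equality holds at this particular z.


Coefficients: c_0 = -2, c_1 = 2, c_2 = -4. Radius r = 2.
Part (a). Triangle bound: M_tri(r) = Σ_k |c_k| r^k
  = |-2|·2^0 + |2|·2^1 + |-4|·2^2
  = 2 + 4 + 16 = 22.
This bounds M(r) := max_{|z|=r} |p(z)| from above; equality holds iff all terms c_k z^k can be made to align in phase at a single z on |z|=r.
Part (b). At z = 2 (real, on the circle |z| = r):
  p(2) = (-2)·2^0 + (2)·2^1 + (-4)·2^2 = -14.
  |p(2)| = 14.
Check: |p(2)| = 14 ≤ 22 = M_tri(2). ✓ Equality does not hold at z = 2 (the coefficients have mixed signs, so the terms do not all align in phase there).

M_tri(2) = 22; |p(2)| = 14; equality at z=2: no.


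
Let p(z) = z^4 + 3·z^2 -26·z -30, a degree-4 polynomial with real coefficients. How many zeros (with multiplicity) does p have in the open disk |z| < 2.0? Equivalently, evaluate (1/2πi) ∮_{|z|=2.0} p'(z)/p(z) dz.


The zeros of p are: -1, (-1 + 3i), (-1 - 3i), 3.
Their magnitudes are: 1, 3.162, 3.162, 3.
Zeros with |z| < R = 2.0: -1.
Count = 1.
By the argument principle, (1/2πi) ∮_{|z|=R} p'(z)/p(z) dz equals exactly this count.

Number of zeros inside |z| < 2.0: 1.


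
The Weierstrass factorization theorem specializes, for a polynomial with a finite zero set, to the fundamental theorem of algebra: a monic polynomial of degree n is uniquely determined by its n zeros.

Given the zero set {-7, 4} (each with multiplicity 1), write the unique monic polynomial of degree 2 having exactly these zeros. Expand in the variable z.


The polynomial is p(z) = ∏_{α ∈ S} (z − α), where S = {-7, 4}.
Expanding the product yields: p(z) = z^2 + 3·z -28.
The resulting polynomial has degree 2 and real coefficients as required.

p(z) = z^2 + 3·z -28.


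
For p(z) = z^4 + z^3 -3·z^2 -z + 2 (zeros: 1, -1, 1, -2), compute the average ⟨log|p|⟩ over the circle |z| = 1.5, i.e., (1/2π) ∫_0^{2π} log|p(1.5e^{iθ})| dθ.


Zeros: -2, -1, 1, 1; r = 1.5.
Inside |z| < r: -1, 1, 1. Outside (|z| ≥ r): -2.
p(0) = 2, so log|p(0)| = log(2) = 0.6931.
Apply Jensen: I(r) = log|p(0)| + Σ_k log(r/|z_k|), summed over zeros inside |z| < r.
  log(r/|z_k|) for z_k = 1: log(1.5/1) = 0.4055
  log(r/|z_k|) for z_k = -1: log(1.5/1) = 0.4055
  log(r/|z_k|) for z_k = 1: log(1.5/1) = 0.4055
  Outside zeros (-2) contribute nothing to the Jensen sum.
Sum over inside zeros: 1.2164.
I(r) = log|p(0)| + (inside sum) = 0.6931 + 1.2164 = 1.9095.
Note: since some zeros are outside |z| ≤ r, the simplified n·log(r) form does NOT apply — only the inside zeros contribute.

I(r) ≈ 1.9095.


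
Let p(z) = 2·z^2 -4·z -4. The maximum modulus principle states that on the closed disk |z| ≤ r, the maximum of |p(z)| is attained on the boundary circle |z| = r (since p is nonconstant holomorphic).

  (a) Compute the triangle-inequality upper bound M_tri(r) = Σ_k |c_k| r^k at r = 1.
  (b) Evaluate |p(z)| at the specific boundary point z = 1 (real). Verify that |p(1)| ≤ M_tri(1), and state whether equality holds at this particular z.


Coefficients: c_0 = -4, c_1 = -4, c_2 = 2. Radius r = 1.
Part (a). Triangle bound: M_tri(r) = Σ_k |c_k| r^k
  = |-4|·1^0 + |-4|·1^1 + |2|·1^2
  = 4 + 4 + 2 = 10.
This bounds M(r) := max_{|z|=r} |p(z)| from above; equality holds iff all terms c_k z^k can be made to align in phase at a single z on |z|=r.
Part (b). At z = 1 (real, on the circle |z| = r):
  p(1) = (-4)·1^0 + (-4)·1^1 + (2)·1^2 = -6.
  |p(1)| = 6.
Check: |p(1)| = 6 ≤ 10 = M_tri(1). ✓ Equality does not hold at z = 1 (the coefficients have mixed signs, so the terms do not all align in phase there).

M_tri(1) = 10; |p(1)| = 6; equality at z=1: no.


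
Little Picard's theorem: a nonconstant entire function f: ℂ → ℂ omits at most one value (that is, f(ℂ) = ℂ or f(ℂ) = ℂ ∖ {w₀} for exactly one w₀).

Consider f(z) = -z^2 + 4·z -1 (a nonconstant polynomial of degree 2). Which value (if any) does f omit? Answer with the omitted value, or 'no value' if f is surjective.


Little Picard bounds the complement of f(ℂ) to at most one point.
For every w ∈ ℂ, the equation p(z) − w = 0 is a nonconstant polynomial in z and hence has at least one root by the fundamental theorem of algebra. So p is surjective onto ℂ, omitting no value.

Omitted value: no value.


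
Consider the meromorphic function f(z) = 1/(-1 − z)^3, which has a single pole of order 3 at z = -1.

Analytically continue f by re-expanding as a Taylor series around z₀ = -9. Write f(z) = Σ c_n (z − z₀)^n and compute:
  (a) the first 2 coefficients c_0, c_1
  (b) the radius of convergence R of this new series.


Let w = z − z₀, so z = z₀ + w.
Then -1 − z = -1 − (z₀ + w) = (-1 − z₀) − w = 8 − w.
f(z) = 1/(8 − w)^3 = (1/(8)^3) · (1 − w/(8))^{−3}.
By the binomial series (1−u)^{−3} = Σ_{n≥0} C(n+2, 2) u^n for |u|<1, with u = w/(8):
  c_n = C(n+2, 2) / (8)^(n+3).
  c_0 = 1/(8)^3 = 1/512.
  c_1 = 3/(8)^4 = 3/4096.
The series is valid for |w/d| < 1, i.e. |z − z₀| < |d|.
Radius of convergence: R = |-1 − z₀| = |8| = 8 (distance from z₀ to the singularity z = -1).

c_0 = 1/512, c_1 = 3/4096; R = 8.


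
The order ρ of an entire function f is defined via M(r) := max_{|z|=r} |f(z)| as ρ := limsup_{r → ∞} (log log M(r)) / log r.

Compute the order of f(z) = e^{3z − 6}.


|e^{3z − 6}| = e^{Re(3·z) + -6} ≤ e^{3|z|^1 + -6} = e^{3r^1 + -6} on |z| = r, so ρ ≤ 1. Choosing z on |z|=r so that 3·z is real positive (always possible by picking arg z appropriately) gives |f(z)| = e^{3r^1 + -6}, matching the bound. The additive constant -6 does not affect log log M(r) ~ 1·log r. Hence ρ = 1.
Therefore ρ = 1.

Order ρ = 1.


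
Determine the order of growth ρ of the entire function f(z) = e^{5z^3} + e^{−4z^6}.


Each summand is entire of order 3 and 6 respectively (as in the single-exponential case). The order of a sum is at most the max of the orders, so ρ ≤ 6. For the lower bound: on |z|=r choose arg z so that -4z^6 is real positive; then |e^{-4z^6}| = e^{4r^6} while |e^{5z^3}| ≤ e^{5r^3} = o(e^{4r^6}). So |f| ≥ e^{4r^6}(1 − o(1)) and ρ ≥ 6. Hence ρ = max(3, 6) = 6.
Therefore ρ = 6.

Order ρ = 6.


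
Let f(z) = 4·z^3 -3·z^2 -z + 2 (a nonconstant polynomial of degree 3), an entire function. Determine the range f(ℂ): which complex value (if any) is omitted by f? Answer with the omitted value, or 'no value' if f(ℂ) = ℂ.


Little Picard bounds the complement of f(ℂ) to at most one point.
For every w ∈ ℂ, the equation p(z) − w = 0 is a nonconstant polynomial in z and hence has at least one root by the fundamental theorem of algebra. So p is surjective onto ℂ, omitting no value.

Omitted value: no value.


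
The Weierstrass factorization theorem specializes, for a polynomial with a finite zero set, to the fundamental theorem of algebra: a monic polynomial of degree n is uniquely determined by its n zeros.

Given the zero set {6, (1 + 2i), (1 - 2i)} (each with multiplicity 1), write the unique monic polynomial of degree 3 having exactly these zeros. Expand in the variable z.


The polynomial is p(z) = ∏_{α ∈ S} (z − α), where S = {6, (1 + 2i), (1 - 2i)}.
Expanding the product yields: p(z) = z^3 -8·z^2 + 17·z -30.
Note conjugate pairs combine to real quadratics: (z − (1+2i))(z − (1−2i)) = z² − 2z + 5.
The resulting polynomial has degree 3 and real coefficients as required.

p(z) = z^3 -8·z^2 + 17·z -30.


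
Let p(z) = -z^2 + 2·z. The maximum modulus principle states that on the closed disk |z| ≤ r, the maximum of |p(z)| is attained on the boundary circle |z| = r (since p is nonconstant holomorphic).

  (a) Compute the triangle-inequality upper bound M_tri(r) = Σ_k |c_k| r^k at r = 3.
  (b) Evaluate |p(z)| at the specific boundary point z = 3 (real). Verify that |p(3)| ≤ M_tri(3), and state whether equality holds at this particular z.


Coefficients: c_0 = 0, c_1 = 2, c_2 = -1. Radius r = 3.
Part (a). Triangle bound: M_tri(r) = Σ_k |c_k| r^k
  = |0|·3^0 + |2|·3^1 + |-1|·3^2
  = 0 + 6 + 9 = 15.
This bounds M(r) := max_{|z|=r} |p(z)| from above; equality holds iff all terms c_k z^k can be made to align in phase at a single z on |z|=r.
Part (b). At z = 3 (real, on the circle |z| = r):
  p(3) = (0)·3^0 + (2)·3^1 + (-1)·3^2 = -3.
  |p(3)| = 3.
Check: |p(3)| = 3 ≤ 15 = M_tri(3). ✓ Equality does not hold at z = 3 (the coefficients have mixed signs, so the terms do not all align in phase there).

M_tri(3) = 15; |p(3)| = 3; equality at z=3: no.


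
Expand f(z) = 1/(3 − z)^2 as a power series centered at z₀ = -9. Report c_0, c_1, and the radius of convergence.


Let w = z − z₀, so z = z₀ + w.
Then 3 − z = 3 − (z₀ + w) = (3 − z₀) − w = 12 − w.
f(z) = 1/(12 − w)^2 = (1/(12)^2) · (1 − w/(12))^{−2}.
By the binomial series (1−u)^{−2} = Σ_{n≥0} C(n+1, 1) u^n for |u|<1, with u = w/(12):
  c_n = C(n+1, 1) / (12)^(n+2).
  c_0 = 1/(12)^2 = 1/144.
  c_1 = 2/(12)^3 = 1/864.
The series is valid for |w/d| < 1, i.e. |z − z₀| < |d|.
Radius of convergence: R = |3 − z₀| = |12| = 12 (distance from z₀ to the singularity z = 3).

c_0 = 1/144, c_1 = 1/864; R = 12.


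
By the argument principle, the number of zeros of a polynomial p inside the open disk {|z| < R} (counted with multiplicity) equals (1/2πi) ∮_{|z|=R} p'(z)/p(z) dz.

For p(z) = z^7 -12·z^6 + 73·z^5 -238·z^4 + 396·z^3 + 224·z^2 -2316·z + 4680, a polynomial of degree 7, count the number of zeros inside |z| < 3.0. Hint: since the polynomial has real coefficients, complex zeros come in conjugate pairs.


The zeros of p are: (3 + 3i), (3 - 3i), (1 + 3i), (1 - 3i), -2, (3 + 2i), (3 - 2i).
Their magnitudes are: 4.243, 4.243, 3.162, 3.162, 2, 3.606, 3.606.
Zeros with |z| < R = 3.0: -2.
Count = 1.
By the argument principle, (1/2πi) ∮_{|z|=R} p'(z)/p(z) dz equals exactly this count.

Number of zeros inside |z| < 3.0: 1.


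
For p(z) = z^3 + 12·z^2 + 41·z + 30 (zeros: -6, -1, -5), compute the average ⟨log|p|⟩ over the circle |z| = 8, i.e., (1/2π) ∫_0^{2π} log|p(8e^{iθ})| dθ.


Zeros: -6, -5, -1; r = 8.
Inside |z| < r: -6, -5, -1. Outside (|z| ≥ r): ∅.
p(0) = 30, so log|p(0)| = log(30) = 3.4012.
Apply Jensen: I(r) = log|p(0)| + Σ_k log(r/|z_k|), summed over zeros inside |z| < r.
  log(r/|z_k|) for z_k = -6: log(8/6) = 0.2877
  log(r/|z_k|) for z_k = -1: log(8/1) = 2.0794
  log(r/|z_k|) for z_k = -5: log(8/5) = 0.4700
Sum over inside zeros: 2.8371.
I(r) = log|p(0)| + (inside sum) = 3.4012 + 2.8371 = 6.2383.
Closed form (all zeros inside, monic): I(r) = n·log(r) = 3·log(8) = 6.2383. ✓

I(r) ≈ 6.2383.


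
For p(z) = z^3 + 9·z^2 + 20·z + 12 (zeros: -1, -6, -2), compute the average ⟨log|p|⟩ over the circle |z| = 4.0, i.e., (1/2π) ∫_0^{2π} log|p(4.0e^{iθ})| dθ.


Zeros: -6, -2, -1; r = 4.0.
Inside |z| < r: -2, -1. Outside (|z| ≥ r): -6.
p(0) = 12, so log|p(0)| = log(12) = 2.4849.
Apply Jensen: I(r) = log|p(0)| + Σ_k log(r/|z_k|), summed over zeros inside |z| < r.
  log(r/|z_k|) for z_k = -1: log(4.0/1) = 1.3863
  log(r/|z_k|) for z_k = -2: log(4.0/2) = 0.6931
  Outside zeros (-6) contribute nothing to the Jensen sum.
Sum over inside zeros: 2.0794.
I(r) = log|p(0)| + (inside sum) = 2.4849 + 2.0794 = 4.5643.
Note: since some zeros are outside |z| ≤ r, the simplified n·log(r) form does NOT apply — only the inside zeros contribute.

I(r) ≈ 4.5643.


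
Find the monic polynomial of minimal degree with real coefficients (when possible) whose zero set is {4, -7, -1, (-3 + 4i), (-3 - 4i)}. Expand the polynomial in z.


The polynomial is p(z) = ∏_{α ∈ S} (z − α), where S = {4, -7, -1, (-3 + 4i), (-3 - 4i)}.
Expanding the product yields: p(z) = z^5 + 10·z^4 + 24·z^3 -78·z^2 -793·z -700.
Note conjugate pairs combine to real quadratics: (z − (-3+4i))(z − (-3−4i)) = z² + 6z + 25.
The resulting polynomial has degree 5 and real coefficients as required.

p(z) = z^5 + 10·z^4 + 24·z^3 -78·z^2 -793·z -700.


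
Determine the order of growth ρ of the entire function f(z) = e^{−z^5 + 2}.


|e^{−z^5 + 2}| = e^{Re(-1·z^5) + 2} ≤ e^{1|z|^5 + 2} = e^{1r^5 + 2} on |z| = r, so ρ ≤ 5. Choosing z on |z|=r so that -1·z^5 is real positive (always possible by picking arg z appropriately) gives |f(z)| = e^{1r^5 + 2}, matching the bound. The additive constant 2 does not affect log log M(r) ~ 5·log r. Hence ρ = 5.
Therefore ρ = 5.

Order ρ = 5.


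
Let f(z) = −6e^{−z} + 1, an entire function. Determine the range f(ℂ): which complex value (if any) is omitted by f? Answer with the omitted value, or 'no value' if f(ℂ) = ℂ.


Little Picard bounds the complement of f(ℂ) to at most one point.
e^{−z} is never zero on ℂ, so -6·e^{−z} takes every value in ℂ ∖ {0}. Adding 1 shifts the range to ℂ ∖ {1}. Thus f omits exactly the value 1.

Omitted value: 1.


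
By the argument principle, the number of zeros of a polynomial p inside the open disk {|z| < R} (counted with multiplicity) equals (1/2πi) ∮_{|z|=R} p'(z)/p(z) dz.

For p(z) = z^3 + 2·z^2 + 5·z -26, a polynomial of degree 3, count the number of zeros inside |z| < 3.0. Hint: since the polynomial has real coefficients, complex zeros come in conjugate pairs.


The zeros of p are: (-2 + 3i), (-2 - 3i), 2.
Their magnitudes are: 3.606, 3.606, 2.
Zeros with |z| < R = 3.0: 2.
Count = 1.
By the argument principle, (1/2πi) ∮_{|z|=R} p'(z)/p(z) dz equals exactly this count.

Number of zeros inside |z| < 3.0: 1.


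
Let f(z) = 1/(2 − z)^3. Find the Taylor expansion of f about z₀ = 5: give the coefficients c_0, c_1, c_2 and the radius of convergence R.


Let w = z − z₀, so z = z₀ + w.
Then 2 − z = 2 − (z₀ + w) = (2 − z₀) − w = -3 − w.
f(z) = 1/(-3 − w)^3 = (1/(-3)^3) · (1 − w/(-3))^{−3}.
By the binomial series (1−u)^{−3} = Σ_{n≥0} C(n+2, 2) u^n for |u|<1, with u = w/(-3):
  c_n = C(n+2, 2) / (-3)^(n+3).
  c_0 = 1/(-3)^3 = -1/27.
  c_1 = 3/(-3)^4 = 1/27.
  c_2 = 6/(-3)^5 = -2/81.
The series is valid for |w/d| < 1, i.e. |z − z₀| < |d|.
Radius of convergence: R = |2 − z₀| = |-3| = 3 (distance from z₀ to the singularity z = 2).

c_0 = -1/27, c_1 = 1/27, c_2 = -2/81; R = 3.


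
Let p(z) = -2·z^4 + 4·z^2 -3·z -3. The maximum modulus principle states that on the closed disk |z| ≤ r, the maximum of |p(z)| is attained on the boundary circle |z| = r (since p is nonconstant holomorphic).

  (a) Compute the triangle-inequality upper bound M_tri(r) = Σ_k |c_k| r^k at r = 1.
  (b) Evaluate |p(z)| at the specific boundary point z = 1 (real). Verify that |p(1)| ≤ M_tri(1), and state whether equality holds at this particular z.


Coefficients: c_0 = -3, c_1 = -3, c_2 = 4, c_3 = 0, c_4 = -2. Radius r = 1.
Part (a). Triangle bound: M_tri(r) = Σ_k |c_k| r^k
  = |-3|·1^0 + |-3|·1^1 + |4|·1^2 + |0|·1^3 + |-2|·1^4
  = 3 + 3 + 4 + 0 + 2 = 12.
This bounds M(r) := max_{|z|=r} |p(z)| from above; equality holds iff all terms c_k z^k can be made to align in phase at a single z on |z|=r.
Part (b). At z = 1 (real, on the circle |z| = r):
  p(1) = (-3)·1^0 + (-3)·1^1 + (4)·1^2 + (0)·1^3 + (-2)·1^4 = -4.
  |p(1)| = 4.
Check: |p(1)| = 4 ≤ 12 = M_tri(1). ✓ Equality does not hold at z = 1 (the coefficients have mixed signs, so the terms do not all align in phase there).

M_tri(1) = 12; |p(1)| = 4; equality at z=1: no.


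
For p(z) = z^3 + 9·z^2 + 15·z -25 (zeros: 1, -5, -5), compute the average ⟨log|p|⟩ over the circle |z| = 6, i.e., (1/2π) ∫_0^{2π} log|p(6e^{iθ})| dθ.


Zeros: -5, -5, 1; r = 6.
Inside |z| < r: -5, -5, 1. Outside (|z| ≥ r): ∅.
p(0) = -25, so log|p(0)| = log(25) = 3.2189.
Apply Jensen: I(r) = log|p(0)| + Σ_k log(r/|z_k|), summed over zeros inside |z| < r.
  log(r/|z_k|) for z_k = 1: log(6/1) = 1.7918
  log(r/|z_k|) for z_k = -5: log(6/5) = 0.1823
  log(r/|z_k|) for z_k = -5: log(6/5) = 0.1823
Sum over inside zeros: 2.1564.
I(r) = log|p(0)| + (inside sum) = 3.2189 + 2.1564 = 5.3753.
Closed form (all zeros inside, monic): I(r) = n·log(r) = 3·log(6) = 5.3753. ✓

I(r) ≈ 5.3753.


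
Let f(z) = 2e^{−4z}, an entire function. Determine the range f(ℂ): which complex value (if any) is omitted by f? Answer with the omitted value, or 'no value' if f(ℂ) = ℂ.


Little Picard bounds the complement of f(ℂ) to at most one point.
e^{−4z} is never zero on ℂ, so 2·e^{−4z} takes every value in ℂ ∖ {0}. Adding 0 shifts the range to ℂ ∖ {0}. Thus f omits exactly the value 0.

Omitted value: 0.


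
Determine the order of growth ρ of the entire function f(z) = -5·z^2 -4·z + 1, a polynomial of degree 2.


|f(z)| ≤ Σ|c_k|·r^k = O(r^2) as r → ∞. Polynomial growth is O(e^{r^ε}) for every ε > 0 (since r^2/e^{r^ε} → 0), so ρ ≤ ε for all ε > 0, i.e. ρ = 0. Every nonconstant polynomial has order 0.
Therefore ρ = 0.

Order ρ = 0.


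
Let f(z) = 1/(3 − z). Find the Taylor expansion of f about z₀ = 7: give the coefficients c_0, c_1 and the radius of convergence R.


Let w = z − z₀, so z = z₀ + w.
Then 3 − z = 3 − (z₀ + w) = (3 − z₀) − w = -4 − w.
f(z) = 1/(-4 − w) = (1/(-4)) · 1/(1 − w/(-4)) = Σ_{n≥0} w^n / (-4)^(n+1).
So c_n = 1/(-4)^(n+1):
  c_0 = 1/(-4)^1 = -1/4.
  c_1 = 1/(-4)^2 = 1/16.
The series is valid for |w/d| < 1, i.e. |z − z₀| < |d|.
Radius of convergence: R = |3 − z₀| = |-4| = 4 (distance from z₀ to the singularity z = 3).

c_0 = -1/4, c_1 = 1/16; R = 4.


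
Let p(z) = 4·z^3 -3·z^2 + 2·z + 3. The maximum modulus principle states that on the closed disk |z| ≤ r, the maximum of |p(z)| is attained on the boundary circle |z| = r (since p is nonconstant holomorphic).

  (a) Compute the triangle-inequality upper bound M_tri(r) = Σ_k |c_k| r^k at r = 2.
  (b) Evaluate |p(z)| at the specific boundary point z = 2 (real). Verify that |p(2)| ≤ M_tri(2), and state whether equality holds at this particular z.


Coefficients: c_0 = 3, c_1 = 2, c_2 = -3, c_3 = 4. Radius r = 2.
Part (a). Triangle bound: M_tri(r) = Σ_k |c_k| r^k
  = |3|·2^0 + |2|·2^1 + |-3|·2^2 + |4|·2^3
  = 3 + 4 + 12 + 32 = 51.
This bounds M(r) := max_{|z|=r} |p(z)| from above; equality holds iff all terms c_k z^k can be made to align in phase at a single z on |z|=r.
Part (b). At z = 2 (real, on the circle |z| = r):
  p(2) = (3)·2^0 + (2)·2^1 + (-3)·2^2 + (4)·2^3 = 27.
  |p(2)| = 27.
Check: |p(2)| = 27 ≤ 51 = M_tri(2). ✓ Equality does not hold at z = 2 (the coefficients have mixed signs, so the terms do not all align in phase there).

M_tri(2) = 51; |p(2)| = 27; equality at z=2: no.


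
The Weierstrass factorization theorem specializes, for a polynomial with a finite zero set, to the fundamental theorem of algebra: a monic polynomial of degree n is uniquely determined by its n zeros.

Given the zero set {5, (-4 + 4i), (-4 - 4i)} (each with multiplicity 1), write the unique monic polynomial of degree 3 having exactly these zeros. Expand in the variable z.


The polynomial is p(z) = ∏_{α ∈ S} (z − α), where S = {5, (-4 + 4i), (-4 - 4i)}.
Expanding the product yields: p(z) = z^3 + 3·z^2 -8·z -160.
Note conjugate pairs combine to real quadratics: (z − (-4+4i))(z − (-4−4i)) = z² + 8z + 32.
The resulting polynomial has degree 3 and real coefficients as required.

p(z) = z^3 + 3·z^2 -8·z -160.


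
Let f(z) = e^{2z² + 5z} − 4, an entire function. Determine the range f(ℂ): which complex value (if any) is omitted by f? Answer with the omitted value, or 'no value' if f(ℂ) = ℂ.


Little Picard bounds the complement of f(ℂ) to at most one point.
The exponent g(z) = 2z² + 5z is a nonconstant polynomial, hence surjective onto ℂ. So e^{g(z)} takes every value in {e^w : w ∈ ℂ} = ℂ ∖ {0}. Adding -4 shifts the range to ℂ ∖ {-4}. f omits exactly -4.

Omitted value: -4.


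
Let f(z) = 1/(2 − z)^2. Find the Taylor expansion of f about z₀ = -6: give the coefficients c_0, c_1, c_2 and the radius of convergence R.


Let w = z − z₀, so z = z₀ + w.
Then 2 − z = 2 − (z₀ + w) = (2 − z₀) − w = 8 − w.
f(z) = 1/(8 − w)^2 = (1/(8)^2) · (1 − w/(8))^{−2}.
By the binomial series (1−u)^{−2} = Σ_{n≥0} C(n+1, 1) u^n for |u|<1, with u = w/(8):
  c_n = C(n+1, 1) / (8)^(n+2).
  c_0 = 1/(8)^2 = 1/64.
  c_1 = 2/(8)^3 = 1/256.
  c_2 = 3/(8)^4 = 3/4096.
The series is valid for |w/d| < 1, i.e. |z − z₀| < |d|.
Radius of convergence: R = |2 − z₀| = |8| = 8 (distance from z₀ to the singularity z = 2).

c_0 = 1/64, c_1 = 1/256, c_2 = 3/4096; R = 8.


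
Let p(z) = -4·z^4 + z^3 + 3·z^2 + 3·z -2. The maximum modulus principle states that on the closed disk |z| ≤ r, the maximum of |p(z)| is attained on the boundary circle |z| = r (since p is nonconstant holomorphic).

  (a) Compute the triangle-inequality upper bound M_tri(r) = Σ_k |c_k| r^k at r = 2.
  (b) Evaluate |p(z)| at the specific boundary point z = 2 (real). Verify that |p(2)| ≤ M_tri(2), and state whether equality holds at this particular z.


Coefficients: c_0 = -2, c_1 = 3, c_2 = 3, c_3 = 1, c_4 = -4. Radius r = 2.
Part (a). Triangle bound: M_tri(r) = Σ_k |c_k| r^k
  = |-2|·2^0 + |3|·2^1 + |3|·2^2 + |1|·2^3 + |-4|·2^4
  = 2 + 6 + 12 + 8 + 64 = 92.
This bounds M(r) := max_{|z|=r} |p(z)| from above; equality holds iff all terms c_k z^k can be made to align in phase at a single z on |z|=r.
Part (b). At z = 2 (real, on the circle |z| = r):
  p(2) = (-2)·2^0 + (3)·2^1 + (3)·2^2 + (1)·2^3 + (-4)·2^4 = -40.
  |p(2)| = 40.
Check: |p(2)| = 40 ≤ 92 = M_tri(2). ✓ Equality does not hold at z = 2 (the coefficients have mixed signs, so the terms do not all align in phase there).

M_tri(2) = 92; |p(2)| = 40; equality at z=2: no.


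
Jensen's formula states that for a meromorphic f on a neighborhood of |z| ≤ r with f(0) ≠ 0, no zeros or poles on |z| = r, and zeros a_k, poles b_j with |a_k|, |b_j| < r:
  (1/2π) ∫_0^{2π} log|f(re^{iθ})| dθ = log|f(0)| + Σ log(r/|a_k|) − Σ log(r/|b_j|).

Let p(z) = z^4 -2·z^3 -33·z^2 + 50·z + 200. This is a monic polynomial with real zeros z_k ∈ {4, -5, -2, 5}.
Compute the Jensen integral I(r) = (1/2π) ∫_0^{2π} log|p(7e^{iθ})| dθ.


Zeros: -5, -2, 4, 5; r = 7.
Inside |z| < r: -5, -2, 4, 5. Outside (|z| ≥ r): ∅.
p(0) = 200, so log|p(0)| = log(200) = 5.2983.
Apply Jensen: I(r) = log|p(0)| + Σ_k log(r/|z_k|), summed over zeros inside |z| < r.
  log(r/|z_k|) for z_k = 4: log(7/4) = 0.5596
  log(r/|z_k|) for z_k = -5: log(7/5) = 0.3365
  log(r/|z_k|) for z_k = -2: log(7/2) = 1.2528
  log(r/|z_k|) for z_k = 5: log(7/5) = 0.3365
Sum over inside zeros: 2.4853.
I(r) = log|p(0)| + (inside sum) = 5.2983 + 2.4853 = 7.7836.
Closed form (all zeros inside, monic): I(r) = n·log(r) = 4·log(7) = 7.7836. ✓

I(r) ≈ 7.7836.


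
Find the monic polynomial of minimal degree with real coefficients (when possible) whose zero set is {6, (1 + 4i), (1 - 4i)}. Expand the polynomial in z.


The polynomial is p(z) = ∏_{α ∈ S} (z − α), where S = {6, (1 + 4i), (1 - 4i)}.
Expanding the product yields: p(z) = z^3 -8·z^2 + 29·z -102.
Note conjugate pairs combine to real quadratics: (z − (1+4i))(z − (1−4i)) = z² − 2z + 17.
The resulting polynomial has degree 3 and real coefficients as required.

p(z) = z^3 -8·z^2 + 29·z -102.


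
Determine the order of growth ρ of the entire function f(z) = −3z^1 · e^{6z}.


M(r) = max_{|z|=r} |-3|·|z|^1·|e^{6z}| = 3·r^1 · e^{6r^1} (the factors attain their maxima compatibly on |z|=r). Then log M(r) = log 3 + 1·log r + 6r^1, dominated by the last term, so log log M(r) ~ 1·log r. The polynomial factor -3z^1 contributes only a log r term and does not affect the order. ρ = 1.
Therefore ρ = 1.

Order ρ = 1.


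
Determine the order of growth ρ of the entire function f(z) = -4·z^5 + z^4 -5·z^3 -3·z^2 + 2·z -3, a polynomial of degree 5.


|f(z)| ≤ Σ|c_k|·r^k = O(r^5) as r → ∞. Polynomial growth is O(e^{r^ε}) for every ε > 0 (since r^5/e^{r^ε} → 0), so ρ ≤ ε for all ε > 0, i.e. ρ = 0. Every nonconstant polynomial has order 0.
Therefore ρ = 0.

Order ρ = 0.


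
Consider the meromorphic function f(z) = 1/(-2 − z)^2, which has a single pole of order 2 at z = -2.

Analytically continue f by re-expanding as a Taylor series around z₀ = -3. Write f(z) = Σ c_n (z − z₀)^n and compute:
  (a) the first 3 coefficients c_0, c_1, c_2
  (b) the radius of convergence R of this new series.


Let w = z − z₀, so z = z₀ + w.
Then -2 − z = -2 − (z₀ + w) = (-2 − z₀) − w = 1 − w.
f(z) = 1/(1 − w)^2 = (1/(1)^2) · (1 − w/(1))^{−2}.
By the binomial series (1−u)^{−2} = Σ_{n≥0} C(n+1, 1) u^n for |u|<1, with u = w/(1):
  c_n = C(n+1, 1) / (1)^(n+2).
  c_0 = 1/(1)^2 = 1.
  c_1 = 2/(1)^3 = 2.
  c_2 = 3/(1)^4 = 3.
The series is valid for |w/d| < 1, i.e. |z − z₀| < |d|.
Radius of convergence: R = |-2 − z₀| = |1| = 1 (distance from z₀ to the singularity z = -2).

c_0 = 1, c_1 = 2, c_2 = 3; R = 1.


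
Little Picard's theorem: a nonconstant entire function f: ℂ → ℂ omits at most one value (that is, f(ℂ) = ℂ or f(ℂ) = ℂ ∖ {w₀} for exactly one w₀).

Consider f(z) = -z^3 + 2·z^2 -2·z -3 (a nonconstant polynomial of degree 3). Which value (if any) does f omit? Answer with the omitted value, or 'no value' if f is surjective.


Little Picard bounds the complement of f(ℂ) to at most one point.
For every w ∈ ℂ, the equation p(z) − w = 0 is a nonconstant polynomial in z and hence has at least one root by the fundamental theorem of algebra. So p is surjective onto ℂ, omitting no value.

Omitted value: no value.


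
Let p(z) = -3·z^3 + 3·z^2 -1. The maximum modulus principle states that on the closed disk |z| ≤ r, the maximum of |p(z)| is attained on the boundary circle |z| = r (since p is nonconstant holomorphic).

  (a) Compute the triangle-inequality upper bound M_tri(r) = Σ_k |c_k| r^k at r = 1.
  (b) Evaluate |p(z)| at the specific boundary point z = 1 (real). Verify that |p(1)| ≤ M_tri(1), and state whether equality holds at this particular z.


Coefficients: c_0 = -1, c_1 = 0, c_2 = 3, c_3 = -3. Radius r = 1.
Part (a). Triangle bound: M_tri(r) = Σ_k |c_k| r^k
  = |-1|·1^0 + |0|·1^1 + |3|·1^2 + |-3|·1^3
  = 1 + 0 + 3 + 3 = 7.
This bounds M(r) := max_{|z|=r} |p(z)| from above; equality holds iff all terms c_k z^k can be made to align in phase at a single z on |z|=r.
Part (b). At z = 1 (real, on the circle |z| = r):
  p(1) = (-1)·1^0 + (0)·1^1 + (3)·1^2 + (-3)·1^3 = -1.
  |p(1)| = 1.
Check: |p(1)| = 1 ≤ 7 = M_tri(1). ✓ Equality does not hold at z = 1 (the coefficients have mixed signs, so the terms do not all align in phase there).

M_tri(1) = 7; |p(1)| = 1; equality at z=1: no.


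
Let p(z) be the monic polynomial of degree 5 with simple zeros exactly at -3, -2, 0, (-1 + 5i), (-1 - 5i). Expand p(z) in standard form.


The polynomial is p(z) = ∏_{α ∈ S} (z − α), where S = {-3, -2, 0, (-1 + 5i), (-1 - 5i)}.
Expanding the product yields: p(z) = z^5 + 7·z^4 + 42·z^3 + 142·z^2 + 156·z.
Note conjugate pairs combine to real quadratics: (z − (-1+5i))(z − (-1−5i)) = z² + 2z + 26.
The resulting polynomial has degree 5 and real coefficients as required.

p(z) = z^5 + 7·z^4 + 42·z^3 + 142·z^2 + 156·z.


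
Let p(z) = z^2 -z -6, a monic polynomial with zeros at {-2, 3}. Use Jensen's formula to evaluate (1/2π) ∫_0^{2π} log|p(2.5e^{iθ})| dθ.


Zeros: -2, 3; r = 2.5.
Inside |z| < r: -2. Outside (|z| ≥ r): 3.
p(0) = -6, so log|p(0)| = log(6) = 1.7918.
Apply Jensen: I(r) = log|p(0)| + Σ_k log(r/|z_k|), summed over zeros inside |z| < r.
  log(r/|z_k|) for z_k = -2: log(2.5/2) = 0.2231
  Outside zeros (3) contribute nothing to the Jensen sum.
Sum over inside zeros: 0.2231.
I(r) = log|p(0)| + (inside sum) = 1.7918 + 0.2231 = 2.0149.
Note: since some zeros are outside |z| ≤ r, the simplified n·log(r) form does NOT apply — only the inside zeros contribute.

I(r) ≈ 2.0149.


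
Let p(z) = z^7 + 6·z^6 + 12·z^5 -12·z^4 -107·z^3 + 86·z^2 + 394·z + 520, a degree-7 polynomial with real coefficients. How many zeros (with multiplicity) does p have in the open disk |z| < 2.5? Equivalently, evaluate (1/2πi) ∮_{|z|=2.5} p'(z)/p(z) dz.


The zeros of p are: (-1 + 1i), (-1 - 1i), -4, (2 + 1i), (2 - 1i), (-2 + 3i), (-2 - 3i).
Their magnitudes are: 1.414, 1.414, 4, 2.236, 2.236, 3.606, 3.606.
Zeros with |z| < R = 2.5: (-1 + 1i), (-1 - 1i), (2 + 1i), (2 - 1i).
Count = 4.
By the argument principle, (1/2πi) ∮_{|z|=R} p'(z)/p(z) dz equals exactly this count.

Number of zeros inside |z| < 2.5: 4.


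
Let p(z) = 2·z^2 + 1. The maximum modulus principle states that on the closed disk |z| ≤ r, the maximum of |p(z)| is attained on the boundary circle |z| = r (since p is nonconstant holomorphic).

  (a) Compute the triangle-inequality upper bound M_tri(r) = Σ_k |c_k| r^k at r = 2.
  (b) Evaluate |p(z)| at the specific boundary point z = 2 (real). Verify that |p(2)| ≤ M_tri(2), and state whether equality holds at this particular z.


Coefficients: c_0 = 1, c_1 = 0, c_2 = 2. Radius r = 2.
Part (a). Triangle bound: M_tri(r) = Σ_k |c_k| r^k
  = |1|·2^0 + |0|·2^1 + |2|·2^2
  = 1 + 0 + 8 = 9.
This bounds M(r) := max_{|z|=r} |p(z)| from above; equality holds iff all terms c_k z^k can be made to align in phase at a single z on |z|=r.
Part (b). At z = 2 (real, on the circle |z| = r):
  p(2) = (1)·2^0 + (0)·2^1 + (2)·2^2 = 9.
  |p(2)| = 9.
Since all nonzero coefficients share the same sign, |p(2)| = 9 = M_tri(2); the triangle bound is attained at z = 2, so in fact M(r) = 9.

M_tri(2) = 9; |p(2)| = 9; equality at z=2: yes.
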